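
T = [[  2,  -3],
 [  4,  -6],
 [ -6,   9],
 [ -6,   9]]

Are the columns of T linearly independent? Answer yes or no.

no

Row reduce T to echelon form.
R2 ← R2 − (2)·R1: [0, 0]
R3 ← R3 + (3)·R1: [0, 0]
R4 ← R4 + (3)·R1: [0, 0]
1 pivot among 2 columns.
Only 1 < 2 pivot columns, so the columns are linearly dependent.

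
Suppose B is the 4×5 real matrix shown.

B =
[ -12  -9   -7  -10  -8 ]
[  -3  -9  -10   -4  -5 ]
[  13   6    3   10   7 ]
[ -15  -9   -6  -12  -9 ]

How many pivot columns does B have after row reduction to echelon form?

Row reduce to echelon form.
R2 ← R2 − (1/4)·R1: [0, -27/4, -33/4, -3/2, -3]
R3 ← R3 + (13/12)·R1: [0, -15/4, -55/12, -5/6, -5/3]
R4 ← R4 − (5/4)·R1: [0, 9/4, 11/4, 1/2, 1]
R3 ← R3 − (5/9)·R2: [0, 0, 0, 0, 0]
R4 ← R4 + (1/3)·R2: [0, 0, 0, 0, 0]
Echelon form has 2 nonzero rows, so rank(B) = 2.
Each nonzero row contributes one pivot column: 2 pivot columns.

2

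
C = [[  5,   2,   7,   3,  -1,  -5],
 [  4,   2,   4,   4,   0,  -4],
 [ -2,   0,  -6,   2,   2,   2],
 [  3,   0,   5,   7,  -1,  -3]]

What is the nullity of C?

Row reduce to echelon form.
R2 ← R2 − (4/5)·R1: [0, 2/5, -8/5, 8/5, 4/5, 0]
R3 ← R3 + (2/5)·R1: [0, 4/5, -16/5, 16/5, 8/5, 0]
R4 ← R4 − (3/5)·R1: [0, -6/5, 4/5, 26/5, -2/5, 0]
R3 ← R3 − (2)·R2: [0, 0, 0, 0, 0, 0]
R4 ← R4 + (3)·R2: [0, 0, -4, 10, 2, 0]
Swap R3 ↔ R4
3 nonzero rows, so rank(C) = 3.
C has 6 columns; by rank–nullity, nullity = 6 − 3 = 3.

3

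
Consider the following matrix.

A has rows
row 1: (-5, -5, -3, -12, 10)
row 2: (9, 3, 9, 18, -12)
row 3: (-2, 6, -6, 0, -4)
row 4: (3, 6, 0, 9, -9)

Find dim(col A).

2

Row reduce to echelon form.
R2 ← R2 + (9/5)·R1: [0, -6, 18/5, -18/5, 6]
R3 ← R3 − (2/5)·R1: [0, 8, -24/5, 24/5, -8]
R4 ← R4 + (3/5)·R1: [0, 3, -9/5, 9/5, -3]
R3 ← R3 + (4/3)·R2: [0, 0, 0, 0, 0]
R4 ← R4 + (1/2)·R2: [0, 0, 0, 0, 0]
Echelon form has 2 nonzero rows, so rank(A) = 2.
The column space has dimension equal to the rank: 2.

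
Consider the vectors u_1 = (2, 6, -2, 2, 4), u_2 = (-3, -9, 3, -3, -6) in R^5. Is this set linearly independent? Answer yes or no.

Form the matrix with these vectors as rows and row reduce.
R2 ← R2 + (3/2)·R1: [0, 0, 0, 0, 0]
1 nonzero row, so the 2 vectors span a space of dimension 1.
Since 1 < 2, the vectors are linearly dependent.

no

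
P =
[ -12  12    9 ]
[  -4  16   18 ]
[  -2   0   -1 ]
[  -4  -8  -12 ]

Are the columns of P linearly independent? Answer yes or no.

Row reduce P to echelon form.
R2 ← R2 − (1/3)·R1: [0, 12, 15]
R3 ← R3 − (1/6)·R1: [0, -2, -5/2]
R4 ← R4 − (1/3)·R1: [0, -12, -15]
R3 ← R3 + (1/6)·R2: [0, 0, 0]
R4 ← R4 + R2: [0, 0, 0]
2 pivots among 3 columns.
Only 2 < 3 pivot columns, so the columns are linearly dependent.

no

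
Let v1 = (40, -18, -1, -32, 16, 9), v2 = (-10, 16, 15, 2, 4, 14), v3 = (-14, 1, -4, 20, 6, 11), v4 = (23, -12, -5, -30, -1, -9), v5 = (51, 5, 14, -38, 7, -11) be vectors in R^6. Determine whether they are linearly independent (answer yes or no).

yes

Form the matrix with these vectors as rows and row reduce.
R2 ← R2 + (1/4)·R1: [0, 23/2, 59/4, -6, 8, 65/4]
R3 ← R3 + (7/20)·R1: [0, -53/10, -87/20, 44/5, 58/5, 283/20]
R4 ← R4 − (23/40)·R1: [0, -33/20, -177/40, -58/5, -51/5, -567/40]
R5 ← R5 − (51/40)·R1: [0, 559/20, 611/40, 14/5, -67/5, -899/40]
R3 ← R3 + (53/115)·R2: [0, 0, 563/230, 694/115, 1758/115, 4977/230]
R4 ← R4 + (33/230)·R2: [0, 0, -531/230, -1433/115, -1041/115, -1362/115]
R5 ← R5 − (559/230)·R2: [0, 0, -2366/115, 1999/115, -3777/115, -14253/230]
R4 ← R4 + (531/563)·R3: [0, 0, 0, -3811/563, 3021/563, 9645/1126]
R5 ← R5 + (4732/563)·R3: [0, 0, 0, 38343/563, 53847/563, 135015/1126]
R5 ← R5 + (38343/3811)·R4: [0, 0, 0, 0, 570240/3811, 785400/3811]
5 nonzero rows, so the 5 vectors span a space of dimension 5.
Since 5 = 5, the vectors are linearly independent.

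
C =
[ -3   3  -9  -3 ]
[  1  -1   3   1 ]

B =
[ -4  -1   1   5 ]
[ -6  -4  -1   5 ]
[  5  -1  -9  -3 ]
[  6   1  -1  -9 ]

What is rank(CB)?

1

First compute CB:
[[-69,  -3,  78,  54],
 [ 23,   1, -26, -18]]
Now row reduce the product.
R2 ← R2 + (1/3)·R1: [0, 0, 0, 0]
1 nonzero row, so rank(CB) = 1.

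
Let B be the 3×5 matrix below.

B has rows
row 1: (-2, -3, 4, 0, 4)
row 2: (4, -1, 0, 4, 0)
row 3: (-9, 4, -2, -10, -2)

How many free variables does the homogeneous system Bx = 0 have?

Row reduce to echelon form.
R2 ← R2 + (2)·R1: [0, -7, 8, 4, 8]
R3 ← R3 − (9/2)·R1: [0, 35/2, -20, -10, -20]
R3 ← R3 + (5/2)·R2: [0, 0, 0, 0, 0]
2 nonzero rows, so rank(B) = 2.
B has 5 columns; by rank–nullity, nullity = 5 − 2 = 3.

3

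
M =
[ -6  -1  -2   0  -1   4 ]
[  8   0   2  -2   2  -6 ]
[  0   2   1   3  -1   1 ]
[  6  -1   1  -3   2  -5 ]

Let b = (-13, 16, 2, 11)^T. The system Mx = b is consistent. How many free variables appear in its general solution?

4

Row reduce the augmented matrix [M | b].
R2 ← R2 + (4/3)·R1: [0, -4/3, -2/3, -2, 2/3, -2/3, -4/3]
R4 ← R4 + R1: [0, -2, -1, -3, 1, -1, -2]
R3 ← R3 + (3/2)·R2: [0, 0, 0, 0, 0, 0, 0]
R4 ← R4 − (3/2)·R2: [0, 0, 0, 0, 0, 0, 0]
The echelon form has 2 nonzero rows, and every pivot lies in the first 6 columns, so rank(M) = rank([M|b]) = 2.
The system is consistent.
Free variables = (unknowns) − (rank) = 6 − 2 = 4.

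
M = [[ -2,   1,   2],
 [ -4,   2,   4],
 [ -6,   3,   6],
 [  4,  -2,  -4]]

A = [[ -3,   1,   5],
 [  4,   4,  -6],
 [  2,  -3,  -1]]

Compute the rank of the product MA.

1

First compute MA:
[[ 14,  -4, -18],
 [ 28,  -8, -36],
 [ 42, -12, -54],
 [-28,   8,  36]]
Now row reduce the product.
R2 ← R2 − (2)·R1: [0, 0, 0]
R3 ← R3 − (3)·R1: [0, 0, 0]
R4 ← R4 + (2)·R1: [0, 0, 0]
1 nonzero row, so rank(MA) = 1.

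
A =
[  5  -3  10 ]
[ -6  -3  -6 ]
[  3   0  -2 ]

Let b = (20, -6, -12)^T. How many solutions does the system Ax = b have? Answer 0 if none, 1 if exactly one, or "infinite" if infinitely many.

1

Row reduce the augmented matrix [A | b].
R2 ← R2 + (6/5)·R1: [0, -33/5, 6, 18]
R3 ← R3 − (3/5)·R1: [0, 9/5, -8, -24]
R3 ← R3 + (3/11)·R2: [0, 0, -70/11, -210/11]
The echelon form has 3 nonzero rows, and every pivot lies in the first 3 columns, so rank(A) = rank([A|b]) = 3.
The system is consistent.
rank = 3 = number of unknowns, so the solution is unique.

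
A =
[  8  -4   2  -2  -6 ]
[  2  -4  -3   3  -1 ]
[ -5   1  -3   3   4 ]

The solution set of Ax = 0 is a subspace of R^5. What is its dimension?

3

Row reduce to echelon form.
R2 ← R2 − (1/4)·R1: [0, -3, -7/2, 7/2, 1/2]
R3 ← R3 + (5/8)·R1: [0, -3/2, -7/4, 7/4, 1/4]
R3 ← R3 − (1/2)·R2: [0, 0, 0, 0, 0]
2 nonzero rows, so rank(A) = 2.
A has 5 columns; by rank–nullity, nullity = 5 − 2 = 3.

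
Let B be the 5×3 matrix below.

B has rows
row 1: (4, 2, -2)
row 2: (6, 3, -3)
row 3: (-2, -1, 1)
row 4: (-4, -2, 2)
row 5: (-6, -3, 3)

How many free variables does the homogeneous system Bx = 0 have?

Row reduce to echelon form.
R2 ← R2 − (3/2)·R1: [0, 0, 0]
R3 ← R3 + (1/2)·R1: [0, 0, 0]
R4 ← R4 + R1: [0, 0, 0]
R5 ← R5 + (3/2)·R1: [0, 0, 0]
1 nonzero row, so rank(B) = 1.
B has 3 columns; by rank–nullity, nullity = 3 − 1 = 2.

2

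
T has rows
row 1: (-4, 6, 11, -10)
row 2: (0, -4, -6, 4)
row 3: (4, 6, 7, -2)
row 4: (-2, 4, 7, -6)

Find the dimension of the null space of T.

2

Row reduce to echelon form.
R3 ← R3 + R1: [0, 12, 18, -12]
R4 ← R4 − (1/2)·R1: [0, 1, 3/2, -1]
R3 ← R3 + (3)·R2: [0, 0, 0, 0]
R4 ← R4 + (1/4)·R2: [0, 0, 0, 0]
2 nonzero rows, so rank(T) = 2.
T has 4 columns; by rank–nullity, nullity = 4 − 2 = 2.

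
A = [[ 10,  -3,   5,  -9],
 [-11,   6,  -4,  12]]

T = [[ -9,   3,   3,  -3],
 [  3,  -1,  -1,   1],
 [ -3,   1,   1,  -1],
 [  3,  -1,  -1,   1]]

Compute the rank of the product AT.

1

First compute AT:
[[-141,  47,  47, -47],
 [165, -55, -55,  55]]
Now row reduce the product.
R2 ← R2 + (55/47)·R1: [0, 0, 0, 0]
1 nonzero row, so rank(AT) = 1.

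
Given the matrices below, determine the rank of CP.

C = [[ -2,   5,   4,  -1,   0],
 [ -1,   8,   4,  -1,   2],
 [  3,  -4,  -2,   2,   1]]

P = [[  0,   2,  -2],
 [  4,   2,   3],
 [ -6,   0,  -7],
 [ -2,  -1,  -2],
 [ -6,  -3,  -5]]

3

First compute CP:
[[ -2,   7,  -7],
 [ -2,   9, -10],
 [-14,  -7, -13]]
Now row reduce the product.
R2 ← R2 − R1: [0, 2, -3]
R3 ← R3 − (7)·R1: [0, -56, 36]
R3 ← R3 + (28)·R2: [0, 0, -48]
3 nonzero rows, so rank(CP) = 3.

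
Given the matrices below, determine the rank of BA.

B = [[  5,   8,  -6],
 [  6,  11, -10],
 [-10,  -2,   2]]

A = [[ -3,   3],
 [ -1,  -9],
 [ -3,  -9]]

2

First compute BA:
[[ -5,  -3],
 [  1,   9],
 [ 26, -30]]
Now row reduce the product.
R2 ← R2 + (1/5)·R1: [0, 42/5]
R3 ← R3 + (26/5)·R1: [0, -228/5]
R3 ← R3 + (38/7)·R2: [0, 0]
2 nonzero rows, so rank(BA) = 2.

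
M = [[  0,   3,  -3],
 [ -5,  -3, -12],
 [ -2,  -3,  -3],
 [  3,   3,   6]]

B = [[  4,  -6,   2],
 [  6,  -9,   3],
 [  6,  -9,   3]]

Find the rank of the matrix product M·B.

1

First compute MB:
[[  0,   0,   0],
 [-110, 165, -55],
 [-44,  66, -22],
 [ 66, -99,  33]]
Now row reduce the product.
Swap R1 ↔ R2
R3 ← R3 − (2/5)·R1: [0, 0, 0]
R4 ← R4 + (3/5)·R1: [0, 0, 0]
1 nonzero row, so rank(MB) = 1.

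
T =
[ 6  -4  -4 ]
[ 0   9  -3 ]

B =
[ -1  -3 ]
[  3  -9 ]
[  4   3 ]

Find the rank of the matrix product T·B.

First compute TB:
[[-34,   6],
 [ 15, -90]]
Now row reduce the product.
R2 ← R2 + (15/34)·R1: [0, -1485/17]
2 nonzero rows, so rank(TB) = 2.

2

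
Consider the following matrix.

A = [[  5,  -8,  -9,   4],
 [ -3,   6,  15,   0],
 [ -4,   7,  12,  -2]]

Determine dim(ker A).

Row reduce to echelon form.
R2 ← R2 + (3/5)·R1: [0, 6/5, 48/5, 12/5]
R3 ← R3 + (4/5)·R1: [0, 3/5, 24/5, 6/5]
R3 ← R3 − (1/2)·R2: [0, 0, 0, 0]
2 nonzero rows, so rank(A) = 2.
A has 4 columns; by rank–nullity, nullity = 4 − 2 = 2.

2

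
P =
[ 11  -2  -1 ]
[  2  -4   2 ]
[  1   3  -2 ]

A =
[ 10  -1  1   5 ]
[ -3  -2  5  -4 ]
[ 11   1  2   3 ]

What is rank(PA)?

2

First compute PA:
[[105,  -8,  -1,  60],
 [ 54,   8, -14,  32],
 [-21,  -9,  12, -13]]
Now row reduce the product.
R2 ← R2 − (18/35)·R1: [0, 424/35, -472/35, 8/7]
R3 ← R3 + (1/5)·R1: [0, -53/5, 59/5, -1]
R3 ← R3 + (7/8)·R2: [0, 0, 0, 0]
2 nonzero rows, so rank(PA) = 2.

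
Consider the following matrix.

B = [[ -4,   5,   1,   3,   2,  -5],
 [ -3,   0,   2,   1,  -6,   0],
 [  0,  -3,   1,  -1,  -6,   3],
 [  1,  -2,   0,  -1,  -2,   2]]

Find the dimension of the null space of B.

Row reduce to echelon form.
R2 ← R2 − (3/4)·R1: [0, -15/4, 5/4, -5/4, -15/2, 15/4]
R4 ← R4 + (1/4)·R1: [0, -3/4, 1/4, -1/4, -3/2, 3/4]
R3 ← R3 − (4/5)·R2: [0, 0, 0, 0, 0, 0]
R4 ← R4 − (1/5)·R2: [0, 0, 0, 0, 0, 0]
2 nonzero rows, so rank(B) = 2.
B has 6 columns; by rank–nullity, nullity = 6 − 2 = 4.

4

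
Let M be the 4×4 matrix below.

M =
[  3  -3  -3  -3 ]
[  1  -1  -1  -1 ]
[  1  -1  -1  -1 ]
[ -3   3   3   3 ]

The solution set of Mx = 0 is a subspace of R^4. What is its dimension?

Row reduce to echelon form.
R2 ← R2 − (1/3)·R1: [0, 0, 0, 0]
R3 ← R3 − (1/3)·R1: [0, 0, 0, 0]
R4 ← R4 + R1: [0, 0, 0, 0]
1 nonzero row, so rank(M) = 1.
M has 4 columns; by rank–nullity, nullity = 4 − 1 = 3.

3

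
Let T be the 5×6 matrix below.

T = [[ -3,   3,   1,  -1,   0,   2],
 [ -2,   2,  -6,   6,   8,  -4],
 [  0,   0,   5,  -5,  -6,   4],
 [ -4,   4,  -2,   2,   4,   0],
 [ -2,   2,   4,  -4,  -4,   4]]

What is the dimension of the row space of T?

2

Row reduce to echelon form.
R2 ← R2 − (2/3)·R1: [0, 0, -20/3, 20/3, 8, -16/3]
R4 ← R4 − (4/3)·R1: [0, 0, -10/3, 10/3, 4, -8/3]
R5 ← R5 − (2/3)·R1: [0, 0, 10/3, -10/3, -4, 8/3]
R3 ← R3 + (3/4)·R2: [0, 0, 0, 0, 0, 0]
R4 ← R4 − (1/2)·R2: [0, 0, 0, 0, 0, 0]
R5 ← R5 + (1/2)·R2: [0, 0, 0, 0, 0, 0]
Echelon form has 2 nonzero rows, so rank(T) = 2.
The row space has dimension equal to the rank: 2.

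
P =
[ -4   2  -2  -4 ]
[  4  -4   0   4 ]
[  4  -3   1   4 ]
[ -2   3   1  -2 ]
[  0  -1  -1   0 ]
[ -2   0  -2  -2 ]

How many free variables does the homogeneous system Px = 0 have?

2

Row reduce to echelon form.
R2 ← R2 + R1: [0, -2, -2, 0]
R3 ← R3 + R1: [0, -1, -1, 0]
R4 ← R4 − (1/2)·R1: [0, 2, 2, 0]
R6 ← R6 − (1/2)·R1: [0, -1, -1, 0]
R3 ← R3 − (1/2)·R2: [0, 0, 0, 0]
R4 ← R4 + R2: [0, 0, 0, 0]
R5 ← R5 − (1/2)·R2: [0, 0, 0, 0]
R6 ← R6 − (1/2)·R2: [0, 0, 0, 0]
2 nonzero rows, so rank(P) = 2.
P has 4 columns; by rank–nullity, nullity = 4 − 2 = 2.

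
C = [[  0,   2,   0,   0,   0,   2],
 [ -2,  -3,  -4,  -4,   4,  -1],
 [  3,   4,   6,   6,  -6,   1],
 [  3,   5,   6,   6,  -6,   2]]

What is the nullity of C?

Row reduce to echelon form.
Swap R1 ↔ R2
R3 ← R3 + (3/2)·R1: [0, -1/2, 0, 0, 0, -1/2]
R4 ← R4 + (3/2)·R1: [0, 1/2, 0, 0, 0, 1/2]
R3 ← R3 + (1/4)·R2: [0, 0, 0, 0, 0, 0]
R4 ← R4 − (1/4)·R2: [0, 0, 0, 0, 0, 0]
2 nonzero rows, so rank(C) = 2.
C has 6 columns; by rank–nullity, nullity = 6 − 2 = 4.

4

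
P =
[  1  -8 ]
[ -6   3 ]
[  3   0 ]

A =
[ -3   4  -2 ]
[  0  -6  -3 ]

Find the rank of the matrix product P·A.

First compute PA:
[[ -3,  52,  22],
 [ 18, -42,   3],
 [ -9,  12,  -6]]
Now row reduce the product.
R2 ← R2 + (6)·R1: [0, 270, 135]
R3 ← R3 − (3)·R1: [0, -144, -72]
R3 ← R3 + (8/15)·R2: [0, 0, 0]
2 nonzero rows, so rank(PA) = 2.

2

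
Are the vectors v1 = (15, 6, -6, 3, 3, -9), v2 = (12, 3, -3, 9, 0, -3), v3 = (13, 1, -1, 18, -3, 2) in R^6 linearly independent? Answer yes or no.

no

Form the matrix with these vectors as rows and row reduce.
R2 ← R2 − (4/5)·R1: [0, -9/5, 9/5, 33/5, -12/5, 21/5]
R3 ← R3 − (13/15)·R1: [0, -21/5, 21/5, 77/5, -28/5, 49/5]
R3 ← R3 − (7/3)·R2: [0, 0, 0, 0, 0, 0]
2 nonzero rows, so the 3 vectors span a space of dimension 2.
Since 2 < 3, the vectors are linearly dependent.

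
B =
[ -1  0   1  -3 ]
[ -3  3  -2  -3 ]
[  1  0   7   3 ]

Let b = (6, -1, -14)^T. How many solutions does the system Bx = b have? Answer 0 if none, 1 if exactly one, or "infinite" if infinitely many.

infinite

Row reduce the augmented matrix [B | b].
R2 ← R2 − (3)·R1: [0, 3, -5, 6, -19]
R3 ← R3 + R1: [0, 0, 8, 0, -8]
The echelon form has 3 nonzero rows, and every pivot lies in the first 4 columns, so rank(B) = rank([B|b]) = 3.
The system is consistent.
rank = 3 < 4 unknowns, so there are infinitely many solutions.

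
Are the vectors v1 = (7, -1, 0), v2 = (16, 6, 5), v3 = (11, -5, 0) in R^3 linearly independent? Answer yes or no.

yes

Form the matrix with these vectors as rows and row reduce.
R2 ← R2 − (16/7)·R1: [0, 58/7, 5]
R3 ← R3 − (11/7)·R1: [0, -24/7, 0]
R3 ← R3 + (12/29)·R2: [0, 0, 60/29]
3 nonzero rows, so the 3 vectors span a space of dimension 3.
Since 3 = 3, the vectors are linearly independent.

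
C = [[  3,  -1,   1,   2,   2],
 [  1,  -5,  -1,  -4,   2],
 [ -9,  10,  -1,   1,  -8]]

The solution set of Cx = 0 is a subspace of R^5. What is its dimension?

3

Row reduce to echelon form.
R2 ← R2 − (1/3)·R1: [0, -14/3, -4/3, -14/3, 4/3]
R3 ← R3 + (3)·R1: [0, 7, 2, 7, -2]
R3 ← R3 + (3/2)·R2: [0, 0, 0, 0, 0]
2 nonzero rows, so rank(C) = 2.
C has 5 columns; by rank–nullity, nullity = 5 − 2 = 3.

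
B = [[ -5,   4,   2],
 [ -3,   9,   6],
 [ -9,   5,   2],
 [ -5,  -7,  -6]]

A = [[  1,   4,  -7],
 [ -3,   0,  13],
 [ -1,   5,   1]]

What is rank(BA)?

2

First compute BA:
[[-19, -10,  89],
 [-36,  18, 144],
 [-26, -26, 130],
 [ 22, -50, -62]]
Now row reduce the product.
R2 ← R2 − (36/19)·R1: [0, 702/19, -468/19]
R3 ← R3 − (26/19)·R1: [0, -234/19, 156/19]
R4 ← R4 + (22/19)·R1: [0, -1170/19, 780/19]
R3 ← R3 + (1/3)·R2: [0, 0, 0]
R4 ← R4 + (5/3)·R2: [0, 0, 0]
2 nonzero rows, so rank(BA) = 2.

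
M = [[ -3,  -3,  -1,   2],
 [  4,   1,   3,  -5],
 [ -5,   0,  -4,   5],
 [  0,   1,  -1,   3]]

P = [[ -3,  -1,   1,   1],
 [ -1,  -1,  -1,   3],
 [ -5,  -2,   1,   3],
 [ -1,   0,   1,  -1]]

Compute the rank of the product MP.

First compute MP:
[[ 15,   8,   1, -17],
 [-23, -11,   1,  21],
 [ 30,  13,  -4, -22],
 [  1,   1,   1,  -3]]
Now row reduce the product.
R2 ← R2 + (23/15)·R1: [0, 19/15, 38/15, -76/15]
R3 ← R3 − (2)·R1: [0, -3, -6, 12]
R4 ← R4 − (1/15)·R1: [0, 7/15, 14/15, -28/15]
R3 ← R3 + (45/19)·R2: [0, 0, 0, 0]
R4 ← R4 − (7/19)·R2: [0, 0, 0, 0]
2 nonzero rows, so rank(MP) = 2.

2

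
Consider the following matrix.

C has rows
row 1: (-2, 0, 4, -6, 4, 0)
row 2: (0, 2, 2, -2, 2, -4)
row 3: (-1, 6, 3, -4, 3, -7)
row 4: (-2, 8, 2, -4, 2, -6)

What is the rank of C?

Row reduce to echelon form.
R3 ← R3 − (1/2)·R1: [0, 6, 1, -1, 1, -7]
R4 ← R4 − R1: [0, 8, -2, 2, -2, -6]
R3 ← R3 − (3)·R2: [0, 0, -5, 5, -5, 5]
R4 ← R4 − (4)·R2: [0, 0, -10, 10, -10, 10]
R4 ← R4 − (2)·R3: [0, 0, 0, 0, 0, 0]
Echelon form has 3 nonzero rows, so rank(C) = 3.

3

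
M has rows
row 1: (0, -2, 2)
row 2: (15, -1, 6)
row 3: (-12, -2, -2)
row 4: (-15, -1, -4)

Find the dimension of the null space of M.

Row reduce to echelon form.
Swap R1 ↔ R2
R3 ← R3 + (4/5)·R1: [0, -14/5, 14/5]
R4 ← R4 + R1: [0, -2, 2]
R3 ← R3 − (7/5)·R2: [0, 0, 0]
R4 ← R4 − R2: [0, 0, 0]
2 nonzero rows, so rank(M) = 2.
M has 3 columns; by rank–nullity, nullity = 3 − 2 = 1.

1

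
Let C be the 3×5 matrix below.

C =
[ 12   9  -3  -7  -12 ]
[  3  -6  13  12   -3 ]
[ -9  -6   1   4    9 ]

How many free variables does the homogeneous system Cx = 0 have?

Row reduce to echelon form.
R2 ← R2 − (1/4)·R1: [0, -33/4, 55/4, 55/4, 0]
R3 ← R3 + (3/4)·R1: [0, 3/4, -5/4, -5/4, 0]
R3 ← R3 + (1/11)·R2: [0, 0, 0, 0, 0]
2 nonzero rows, so rank(C) = 2.
C has 5 columns; by rank–nullity, nullity = 5 − 2 = 3.

3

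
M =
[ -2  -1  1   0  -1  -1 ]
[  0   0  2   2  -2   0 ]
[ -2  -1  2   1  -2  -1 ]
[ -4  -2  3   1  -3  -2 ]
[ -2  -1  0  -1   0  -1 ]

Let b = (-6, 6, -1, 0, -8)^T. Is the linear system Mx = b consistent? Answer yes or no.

Row reduce the augmented matrix [M | b].
R3 ← R3 − R1: [0, 0, 1, 1, -1, 0, 5]
R4 ← R4 − (2)·R1: [0, 0, 1, 1, -1, 0, 12]
R5 ← R5 − R1: [0, 0, -1, -1, 1, 0, -2]
R3 ← R3 − (1/2)·R2: [0, 0, 0, 0, 0, 0, 2]
R4 ← R4 − (1/2)·R2: [0, 0, 0, 0, 0, 0, 9]
R5 ← R5 + (1/2)·R2: [0, 0, 0, 0, 0, 0, 1]
R4 ← R4 − (9/2)·R3: [0, 0, 0, 0, 0, 0, 0]
R5 ← R5 − (1/2)·R3: [0, 0, 0, 0, 0, 0, 0]
The echelon form has 3 nonzero rows; the last pivot sits in the augmented column, so rank(M) = 2 but rank([M|b]) = 3.
Since the ranks differ, the system is inconsistent.

no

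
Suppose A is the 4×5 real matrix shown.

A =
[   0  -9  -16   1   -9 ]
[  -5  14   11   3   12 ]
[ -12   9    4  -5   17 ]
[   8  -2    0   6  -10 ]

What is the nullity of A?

Row reduce to echelon form.
Swap R1 ↔ R2
R3 ← R3 − (12/5)·R1: [0, -123/5, -112/5, -61/5, -59/5]
R4 ← R4 + (8/5)·R1: [0, 102/5, 88/5, 54/5, 46/5]
R3 ← R3 − (41/15)·R2: [0, 0, 64/3, -224/15, 64/5]
R4 ← R4 + (34/15)·R2: [0, 0, -56/3, 196/15, -56/5]
R4 ← R4 + (7/8)·R3: [0, 0, 0, 0, 0]
3 nonzero rows, so rank(A) = 3.
A has 5 columns; by rank–nullity, nullity = 5 − 3 = 2.

2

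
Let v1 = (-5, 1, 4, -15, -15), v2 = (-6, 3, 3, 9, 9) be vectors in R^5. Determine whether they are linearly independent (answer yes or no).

Form the matrix with these vectors as rows and row reduce.
R2 ← R2 − (6/5)·R1: [0, 9/5, -9/5, 27, 27]
2 nonzero rows, so the 2 vectors span a space of dimension 2.
Since 2 = 2, the vectors are linearly independent.

yes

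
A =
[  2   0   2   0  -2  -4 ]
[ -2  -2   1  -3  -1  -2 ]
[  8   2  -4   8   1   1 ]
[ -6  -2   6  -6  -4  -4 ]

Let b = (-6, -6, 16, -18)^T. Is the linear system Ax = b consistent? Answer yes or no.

yes

Row reduce the augmented matrix [A | b].
R2 ← R2 + R1: [0, -2, 3, -3, -3, -6, -12]
R3 ← R3 − (4)·R1: [0, 2, -12, 8, 9, 17, 40]
R4 ← R4 + (3)·R1: [0, -2, 12, -6, -10, -16, -36]
R3 ← R3 + R2: [0, 0, -9, 5, 6, 11, 28]
R4 ← R4 − R2: [0, 0, 9, -3, -7, -10, -24]
R4 ← R4 + R3: [0, 0, 0, 2, -1, 1, 4]
The echelon form has 4 nonzero rows, and every pivot lies in the first 6 columns, so rank(A) = rank([A|b]) = 4.
The system is consistent.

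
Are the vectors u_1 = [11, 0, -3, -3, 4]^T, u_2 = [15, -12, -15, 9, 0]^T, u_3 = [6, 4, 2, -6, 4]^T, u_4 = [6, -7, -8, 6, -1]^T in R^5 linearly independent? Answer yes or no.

no

Form the matrix with these vectors as rows and row reduce.
R2 ← R2 − (15/11)·R1: [0, -12, -120/11, 144/11, -60/11]
R3 ← R3 − (6/11)·R1: [0, 4, 40/11, -48/11, 20/11]
R4 ← R4 − (6/11)·R1: [0, -7, -70/11, 84/11, -35/11]
R3 ← R3 + (1/3)·R2: [0, 0, 0, 0, 0]
R4 ← R4 − (7/12)·R2: [0, 0, 0, 0, 0]
2 nonzero rows, so the 4 vectors span a space of dimension 2.
Since 2 < 4, the vectors are linearly dependent.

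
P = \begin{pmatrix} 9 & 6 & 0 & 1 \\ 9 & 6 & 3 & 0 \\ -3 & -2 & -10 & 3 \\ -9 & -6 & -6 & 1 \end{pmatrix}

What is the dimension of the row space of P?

2

Row reduce to echelon form.
R2 ← R2 − R1: [0, 0, 3, -1]
R3 ← R3 + (1/3)·R1: [0, 0, -10, 10/3]
R4 ← R4 + R1: [0, 0, -6, 2]
R3 ← R3 + (10/3)·R2: [0, 0, 0, 0]
R4 ← R4 + (2)·R2: [0, 0, 0, 0]
Echelon form has 2 nonzero rows, so rank(P) = 2.
The row space has dimension equal to the rank: 2.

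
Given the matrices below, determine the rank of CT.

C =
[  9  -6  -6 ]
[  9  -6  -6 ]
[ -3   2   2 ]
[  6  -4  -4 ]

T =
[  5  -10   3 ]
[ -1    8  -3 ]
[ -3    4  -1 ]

First compute CT:
[[ 69, -162,  51],
 [ 69, -162,  51],
 [-23,  54, -17],
 [ 46, -108,  34]]
Now row reduce the product.
R2 ← R2 − R1: [0, 0, 0]
R3 ← R3 + (1/3)·R1: [0, 0, 0]
R4 ← R4 − (2/3)·R1: [0, 0, 0]
1 nonzero row, so rank(CT) = 1.

1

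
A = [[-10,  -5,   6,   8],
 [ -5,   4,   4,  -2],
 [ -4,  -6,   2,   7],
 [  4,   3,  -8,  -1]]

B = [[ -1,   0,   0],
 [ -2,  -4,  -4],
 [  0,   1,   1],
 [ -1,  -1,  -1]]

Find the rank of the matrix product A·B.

First compute AB:
[[ 12,  18,  18],
 [ -1, -10, -10],
 [  9,  19,  19],
 [ -9, -19, -19]]
Now row reduce the product.
R2 ← R2 + (1/12)·R1: [0, -17/2, -17/2]
R3 ← R3 − (3/4)·R1: [0, 11/2, 11/2]
R4 ← R4 + (3/4)·R1: [0, -11/2, -11/2]
R3 ← R3 + (11/17)·R2: [0, 0, 0]
R4 ← R4 − (11/17)·R2: [0, 0, 0]
2 nonzero rows, so rank(AB) = 2.

2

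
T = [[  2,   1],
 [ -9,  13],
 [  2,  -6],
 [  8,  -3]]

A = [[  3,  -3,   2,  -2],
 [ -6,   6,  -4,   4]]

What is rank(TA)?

1

First compute TA:
[[  0,   0,   0,   0],
 [-105, 105, -70,  70],
 [ 42, -42,  28, -28],
 [ 42, -42,  28, -28]]
Now row reduce the product.
Swap R1 ↔ R2
R3 ← R3 + (2/5)·R1: [0, 0, 0, 0]
R4 ← R4 + (2/5)·R1: [0, 0, 0, 0]
1 nonzero row, so rank(TA) = 1.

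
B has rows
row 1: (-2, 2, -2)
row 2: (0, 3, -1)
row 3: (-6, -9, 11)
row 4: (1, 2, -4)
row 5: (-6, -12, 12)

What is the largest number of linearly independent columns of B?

3

Row reduce to echelon form.
R3 ← R3 − (3)·R1: [0, -15, 17]
R4 ← R4 + (1/2)·R1: [0, 3, -5]
R5 ← R5 − (3)·R1: [0, -18, 18]
R3 ← R3 + (5)·R2: [0, 0, 12]
R4 ← R4 − R2: [0, 0, -4]
R5 ← R5 + (6)·R2: [0, 0, 12]
R4 ← R4 + (1/3)·R3: [0, 0, 0]
R5 ← R5 − R3: [0, 0, 0]
Echelon form has 3 nonzero rows, so rank(B) = 3.
The rank gives the maximum number of linearly independent columns: 3.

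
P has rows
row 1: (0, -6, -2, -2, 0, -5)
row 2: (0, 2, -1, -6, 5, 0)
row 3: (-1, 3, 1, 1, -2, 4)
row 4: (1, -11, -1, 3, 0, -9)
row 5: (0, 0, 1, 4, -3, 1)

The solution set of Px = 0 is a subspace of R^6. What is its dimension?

Row reduce to echelon form.
Swap R1 ↔ R3
R4 ← R4 + R1: [0, -8, 0, 4, -2, -5]
R3 ← R3 + (3)·R2: [0, 0, -5, -20, 15, -5]
R4 ← R4 + (4)·R2: [0, 0, -4, -20, 18, -5]
R4 ← R4 − (4/5)·R3: [0, 0, 0, -4, 6, -1]
R5 ← R5 + (1/5)·R3: [0, 0, 0, 0, 0, 0]
4 nonzero rows, so rank(P) = 4.
P has 6 columns; by rank–nullity, nullity = 6 − 4 = 2.

2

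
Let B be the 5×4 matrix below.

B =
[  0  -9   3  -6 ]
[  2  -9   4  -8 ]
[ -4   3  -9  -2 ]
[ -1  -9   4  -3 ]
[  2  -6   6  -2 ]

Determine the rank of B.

Row reduce to echelon form.
Swap R1 ↔ R2
R3 ← R3 + (2)·R1: [0, -15, -1, -18]
R4 ← R4 + (1/2)·R1: [0, -27/2, 6, -7]
R5 ← R5 − R1: [0, 3, 2, 6]
R3 ← R3 − (5/3)·R2: [0, 0, -6, -8]
R4 ← R4 − (3/2)·R2: [0, 0, 3/2, 2]
R5 ← R5 + (1/3)·R2: [0, 0, 3, 4]
R4 ← R4 + (1/4)·R3: [0, 0, 0, 0]
R5 ← R5 + (1/2)·R3: [0, 0, 0, 0]
Echelon form has 3 nonzero rows, so rank(B) = 3.

3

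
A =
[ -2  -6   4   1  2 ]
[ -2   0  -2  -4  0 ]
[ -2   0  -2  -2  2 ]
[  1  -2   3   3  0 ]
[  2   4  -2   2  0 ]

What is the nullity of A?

2

Row reduce to echelon form.
R2 ← R2 − R1: [0, 6, -6, -5, -2]
R3 ← R3 − R1: [0, 6, -6, -3, 0]
R4 ← R4 + (1/2)·R1: [0, -5, 5, 7/2, 1]
R5 ← R5 + R1: [0, -2, 2, 3, 2]
R3 ← R3 − R2: [0, 0, 0, 2, 2]
R4 ← R4 + (5/6)·R2: [0, 0, 0, -2/3, -2/3]
R5 ← R5 + (1/3)·R2: [0, 0, 0, 4/3, 4/3]
R4 ← R4 + (1/3)·R3: [0, 0, 0, 0, 0]
R5 ← R5 − (2/3)·R3: [0, 0, 0, 0, 0]
3 nonzero rows, so rank(A) = 3.
A has 5 columns; by rank–nullity, nullity = 5 − 3 = 2.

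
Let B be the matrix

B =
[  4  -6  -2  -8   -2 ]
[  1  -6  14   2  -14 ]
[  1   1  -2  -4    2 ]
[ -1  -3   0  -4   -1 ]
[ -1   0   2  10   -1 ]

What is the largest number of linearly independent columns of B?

5

Row reduce to echelon form.
R2 ← R2 − (1/4)·R1: [0, -9/2, 29/2, 4, -27/2]
R3 ← R3 − (1/4)·R1: [0, 5/2, -3/2, -2, 5/2]
R4 ← R4 + (1/4)·R1: [0, -9/2, -1/2, -6, -3/2]
R5 ← R5 + (1/4)·R1: [0, -3/2, 3/2, 8, -3/2]
R3 ← R3 + (5/9)·R2: [0, 0, 59/9, 2/9, -5]
R4 ← R4 − R2: [0, 0, -15, -10, 12]
R5 ← R5 − (1/3)·R2: [0, 0, -10/3, 20/3, 3]
R4 ← R4 + (135/59)·R3: [0, 0, 0, -560/59, 33/59]
R5 ← R5 + (30/59)·R3: [0, 0, 0, 400/59, 27/59]
R5 ← R5 + (5/7)·R4: [0, 0, 0, 0, 6/7]
Echelon form has 5 nonzero rows, so rank(B) = 5.
The rank gives the maximum number of linearly independent columns: 5.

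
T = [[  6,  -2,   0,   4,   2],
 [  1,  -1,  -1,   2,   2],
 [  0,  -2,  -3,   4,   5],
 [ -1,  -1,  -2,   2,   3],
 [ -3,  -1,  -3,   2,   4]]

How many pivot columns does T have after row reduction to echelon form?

2

Row reduce to echelon form.
R2 ← R2 − (1/6)·R1: [0, -2/3, -1, 4/3, 5/3]
R4 ← R4 + (1/6)·R1: [0, -4/3, -2, 8/3, 10/3]
R5 ← R5 + (1/2)·R1: [0, -2, -3, 4, 5]
R3 ← R3 − (3)·R2: [0, 0, 0, 0, 0]
R4 ← R4 − (2)·R2: [0, 0, 0, 0, 0]
R5 ← R5 − (3)·R2: [0, 0, 0, 0, 0]
Echelon form has 2 nonzero rows, so rank(T) = 2.
Each nonzero row contributes one pivot column: 2 pivot columns.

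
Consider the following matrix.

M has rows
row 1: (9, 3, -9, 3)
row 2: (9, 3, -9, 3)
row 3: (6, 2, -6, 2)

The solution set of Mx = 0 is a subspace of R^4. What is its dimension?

3

Row reduce to echelon form.
R2 ← R2 − R1: [0, 0, 0, 0]
R3 ← R3 − (2/3)·R1: [0, 0, 0, 0]
1 nonzero row, so rank(M) = 1.
M has 4 columns; by rank–nullity, nullity = 4 − 1 = 3.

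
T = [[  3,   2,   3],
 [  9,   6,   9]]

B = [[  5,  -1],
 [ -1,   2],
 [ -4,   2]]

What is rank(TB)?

1

First compute TB:
[[  1,   7],
 [  3,  21]]
Now row reduce the product.
R2 ← R2 − (3)·R1: [0, 0]
1 nonzero row, so rank(TB) = 1.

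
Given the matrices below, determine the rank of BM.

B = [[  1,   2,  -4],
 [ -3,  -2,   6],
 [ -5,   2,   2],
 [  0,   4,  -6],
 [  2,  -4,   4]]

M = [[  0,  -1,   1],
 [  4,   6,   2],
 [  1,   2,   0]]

First compute BM:
[[  4,   3,   5],
 [ -2,   3,  -7],
 [ 10,  21,  -1],
 [ 10,  12,   8],
 [-12, -18,  -6]]
Now row reduce the product.
R2 ← R2 + (1/2)·R1: [0, 9/2, -9/2]
R3 ← R3 − (5/2)·R1: [0, 27/2, -27/2]
R4 ← R4 − (5/2)·R1: [0, 9/2, -9/2]
R5 ← R5 + (3)·R1: [0, -9, 9]
R3 ← R3 − (3)·R2: [0, 0, 0]
R4 ← R4 − R2: [0, 0, 0]
R5 ← R5 + (2)·R2: [0, 0, 0]
2 nonzero rows, so rank(BM) = 2.

2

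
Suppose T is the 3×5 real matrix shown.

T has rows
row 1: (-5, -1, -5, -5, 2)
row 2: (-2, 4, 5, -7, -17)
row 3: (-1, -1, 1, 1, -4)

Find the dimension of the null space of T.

Row reduce to echelon form.
R2 ← R2 − (2/5)·R1: [0, 22/5, 7, -5, -89/5]
R3 ← R3 − (1/5)·R1: [0, -4/5, 2, 2, -22/5]
R3 ← R3 + (2/11)·R2: [0, 0, 36/11, 12/11, -84/11]
3 nonzero rows, so rank(T) = 3.
T has 5 columns; by rank–nullity, nullity = 5 − 3 = 2.

2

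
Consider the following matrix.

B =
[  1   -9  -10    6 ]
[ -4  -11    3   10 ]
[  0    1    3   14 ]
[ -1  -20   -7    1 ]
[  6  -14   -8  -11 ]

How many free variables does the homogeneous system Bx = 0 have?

0

Row reduce to echelon form.
R2 ← R2 + (4)·R1: [0, -47, -37, 34]
R4 ← R4 + R1: [0, -29, -17, 7]
R5 ← R5 − (6)·R1: [0, 40, 52, -47]
R3 ← R3 + (1/47)·R2: [0, 0, 104/47, 692/47]
R4 ← R4 − (29/47)·R2: [0, 0, 274/47, -657/47]
R5 ← R5 + (40/47)·R2: [0, 0, 964/47, -849/47]
R4 ← R4 − (137/52)·R3: [0, 0, 0, -686/13]
R5 ← R5 − (241/26)·R3: [0, 0, 0, -2009/13]
R5 ← R5 − (41/14)·R4: [0, 0, 0, 0]
4 nonzero rows, so rank(B) = 4.
B has 4 columns; by rank–nullity, nullity = 4 − 4 = 0.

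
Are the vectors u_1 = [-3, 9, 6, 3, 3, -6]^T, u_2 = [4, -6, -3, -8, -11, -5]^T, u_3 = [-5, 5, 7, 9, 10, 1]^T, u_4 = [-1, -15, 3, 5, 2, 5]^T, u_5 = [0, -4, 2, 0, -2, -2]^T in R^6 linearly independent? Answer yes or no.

no

Form the matrix with these vectors as rows and row reduce.
R2 ← R2 + (4/3)·R1: [0, 6, 5, -4, -7, -13]
R3 ← R3 − (5/3)·R1: [0, -10, -3, 4, 5, 11]
R4 ← R4 − (1/3)·R1: [0, -18, 1, 4, 1, 7]
R3 ← R3 + (5/3)·R2: [0, 0, 16/3, -8/3, -20/3, -32/3]
R4 ← R4 + (3)·R2: [0, 0, 16, -8, -20, -32]
R5 ← R5 + (2/3)·R2: [0, 0, 16/3, -8/3, -20/3, -32/3]
R4 ← R4 − (3)·R3: [0, 0, 0, 0, 0, 0]
R5 ← R5 − R3: [0, 0, 0, 0, 0, 0]
3 nonzero rows, so the 5 vectors span a space of dimension 3.
Since 3 < 5, the vectors are linearly dependent.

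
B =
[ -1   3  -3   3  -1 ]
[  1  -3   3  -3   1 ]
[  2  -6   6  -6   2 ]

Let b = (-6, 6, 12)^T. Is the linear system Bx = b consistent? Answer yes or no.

Row reduce the augmented matrix [B | b].
R2 ← R2 + R1: [0, 0, 0, 0, 0, 0]
R3 ← R3 + (2)·R1: [0, 0, 0, 0, 0, 0]
The echelon form has 1 nonzero rows, and every pivot lies in the first 5 columns, so rank(B) = rank([B|b]) = 1.
The system is consistent.

yes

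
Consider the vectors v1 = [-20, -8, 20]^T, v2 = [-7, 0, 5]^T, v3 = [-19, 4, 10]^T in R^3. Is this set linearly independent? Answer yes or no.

Form the matrix with these vectors as rows and row reduce.
R2 ← R2 − (7/20)·R1: [0, 14/5, -2]
R3 ← R3 − (19/20)·R1: [0, 58/5, -9]
R3 ← R3 − (29/7)·R2: [0, 0, -5/7]
3 nonzero rows, so the 3 vectors span a space of dimension 3.
Since 3 = 3, the vectors are linearly independent.

yes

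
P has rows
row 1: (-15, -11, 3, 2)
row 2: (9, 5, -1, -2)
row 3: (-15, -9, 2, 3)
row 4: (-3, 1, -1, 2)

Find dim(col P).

Row reduce to echelon form.
R2 ← R2 + (3/5)·R1: [0, -8/5, 4/5, -4/5]
R3 ← R3 − R1: [0, 2, -1, 1]
R4 ← R4 − (1/5)·R1: [0, 16/5, -8/5, 8/5]
R3 ← R3 + (5/4)·R2: [0, 0, 0, 0]
R4 ← R4 + (2)·R2: [0, 0, 0, 0]
Echelon form has 2 nonzero rows, so rank(P) = 2.
The column space has dimension equal to the rank: 2.

2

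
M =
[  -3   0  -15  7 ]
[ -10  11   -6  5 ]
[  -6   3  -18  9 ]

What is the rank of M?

Row reduce to echelon form.
R2 ← R2 − (10/3)·R1: [0, 11, 44, -55/3]
R3 ← R3 − (2)·R1: [0, 3, 12, -5]
R3 ← R3 − (3/11)·R2: [0, 0, 0, 0]
Echelon form has 2 nonzero rows, so rank(M) = 2.

2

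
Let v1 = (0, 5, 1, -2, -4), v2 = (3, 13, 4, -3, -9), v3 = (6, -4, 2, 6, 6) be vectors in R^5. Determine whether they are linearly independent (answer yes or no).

Form the matrix with these vectors as rows and row reduce.
Swap R1 ↔ R2
R3 ← R3 − (2)·R1: [0, -30, -6, 12, 24]
R3 ← R3 + (6)·R2: [0, 0, 0, 0, 0]
2 nonzero rows, so the 3 vectors span a space of dimension 2.
Since 2 < 3, the vectors are linearly dependent.

no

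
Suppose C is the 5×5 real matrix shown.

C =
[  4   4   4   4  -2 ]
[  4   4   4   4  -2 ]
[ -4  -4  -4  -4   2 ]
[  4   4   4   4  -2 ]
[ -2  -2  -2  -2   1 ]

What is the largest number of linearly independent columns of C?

1

Row reduce to echelon form.
R2 ← R2 − R1: [0, 0, 0, 0, 0]
R3 ← R3 + R1: [0, 0, 0, 0, 0]
R4 ← R4 − R1: [0, 0, 0, 0, 0]
R5 ← R5 + (1/2)·R1: [0, 0, 0, 0, 0]
Echelon form has 1 nonzero row, so rank(C) = 1.
The rank gives the maximum number of linearly independent columns: 1.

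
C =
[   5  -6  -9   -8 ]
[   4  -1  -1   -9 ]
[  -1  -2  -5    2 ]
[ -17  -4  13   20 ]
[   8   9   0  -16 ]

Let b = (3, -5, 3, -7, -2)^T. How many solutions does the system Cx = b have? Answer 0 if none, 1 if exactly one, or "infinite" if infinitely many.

0

Row reduce the augmented matrix [C | b].
R2 ← R2 − (4/5)·R1: [0, 19/5, 31/5, -13/5, -37/5]
R3 ← R3 + (1/5)·R1: [0, -16/5, -34/5, 2/5, 18/5]
R4 ← R4 + (17/5)·R1: [0, -122/5, -88/5, -36/5, 16/5]
R5 ← R5 − (8/5)·R1: [0, 93/5, 72/5, -16/5, -34/5]
R3 ← R3 + (16/19)·R2: [0, 0, -30/19, -34/19, -50/19]
R4 ← R4 + (122/19)·R2: [0, 0, 422/19, -454/19, -842/19]
R5 ← R5 − (93/19)·R2: [0, 0, -303/19, 181/19, 559/19]
R4 ← R4 + (211/15)·R3: [0, 0, 0, -736/15, -244/3]
R5 ← R5 − (101/10)·R3: [0, 0, 0, 138/5, 56]
R5 ← R5 + (9/16)·R4: [0, 0, 0, 0, 41/4]
The echelon form has 5 nonzero rows; the last pivot sits in the augmented column, so rank(C) = 4 but rank([C|b]) = 5.
Since the ranks differ, the system is inconsistent.
It has no solutions.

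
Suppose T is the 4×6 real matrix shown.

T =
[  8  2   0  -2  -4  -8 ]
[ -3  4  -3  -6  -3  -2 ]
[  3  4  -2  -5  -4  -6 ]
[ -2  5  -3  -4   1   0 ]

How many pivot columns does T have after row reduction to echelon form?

Row reduce to echelon form.
R2 ← R2 + (3/8)·R1: [0, 19/4, -3, -27/4, -9/2, -5]
R3 ← R3 − (3/8)·R1: [0, 13/4, -2, -17/4, -5/2, -3]
R4 ← R4 + (1/4)·R1: [0, 11/2, -3, -9/2, 0, -2]
R3 ← R3 − (13/19)·R2: [0, 0, 1/19, 7/19, 11/19, 8/19]
R4 ← R4 − (22/19)·R2: [0, 0, 9/19, 63/19, 99/19, 72/19]
R4 ← R4 − (9)·R3: [0, 0, 0, 0, 0, 0]
Echelon form has 3 nonzero rows, so rank(T) = 3.
Each nonzero row contributes one pivot column: 3 pivot columns.

3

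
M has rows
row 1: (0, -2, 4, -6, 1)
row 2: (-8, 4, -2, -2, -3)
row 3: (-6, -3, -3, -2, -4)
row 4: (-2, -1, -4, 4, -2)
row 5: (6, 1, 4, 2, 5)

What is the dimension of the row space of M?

Row reduce to echelon form.
Swap R1 ↔ R2
R3 ← R3 − (3/4)·R1: [0, -6, -3/2, -1/2, -7/4]
R4 ← R4 − (1/4)·R1: [0, -2, -7/2, 9/2, -5/4]
R5 ← R5 + (3/4)·R1: [0, 4, 5/2, 1/2, 11/4]
R3 ← R3 − (3)·R2: [0, 0, -27/2, 35/2, -19/4]
R4 ← R4 − R2: [0, 0, -15/2, 21/2, -9/4]
R5 ← R5 + (2)·R2: [0, 0, 21/2, -23/2, 19/4]
R4 ← R4 − (5/9)·R3: [0, 0, 0, 7/9, 7/18]
R5 ← R5 + (7/9)·R3: [0, 0, 0, 19/9, 19/18]
R5 ← R5 − (19/7)·R4: [0, 0, 0, 0, 0]
Echelon form has 4 nonzero rows, so rank(M) = 4.
The row space has dimension equal to the rank: 4.

4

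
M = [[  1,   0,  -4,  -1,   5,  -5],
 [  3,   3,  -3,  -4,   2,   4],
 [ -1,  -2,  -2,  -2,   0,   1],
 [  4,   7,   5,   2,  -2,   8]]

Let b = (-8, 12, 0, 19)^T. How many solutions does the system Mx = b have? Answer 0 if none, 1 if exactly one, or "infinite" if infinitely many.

infinite

Row reduce the augmented matrix [M | b].
R2 ← R2 − (3)·R1: [0, 3, 9, -1, -13, 19, 36]
R3 ← R3 + R1: [0, -2, -6, -3, 5, -4, -8]
R4 ← R4 − (4)·R1: [0, 7, 21, 6, -22, 28, 51]
R3 ← R3 + (2/3)·R2: [0, 0, 0, -11/3, -11/3, 26/3, 16]
R4 ← R4 − (7/3)·R2: [0, 0, 0, 25/3, 25/3, -49/3, -33]
R4 ← R4 + (25/11)·R3: [0, 0, 0, 0, 0, 37/11, 37/11]
The echelon form has 4 nonzero rows, and every pivot lies in the first 6 columns, so rank(M) = rank([M|b]) = 4.
The system is consistent.
rank = 4 < 6 unknowns, so there are infinitely many solutions.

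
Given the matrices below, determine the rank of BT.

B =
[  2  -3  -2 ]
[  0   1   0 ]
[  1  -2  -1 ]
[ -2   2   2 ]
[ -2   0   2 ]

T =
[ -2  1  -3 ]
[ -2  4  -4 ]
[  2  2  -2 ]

2

First compute BT:
[[ -2, -14,  10],
 [ -2,   4,  -4],
 [  0,  -9,   7],
 [  4,  10,  -6],
 [  8,   2,   2]]
Now row reduce the product.
R2 ← R2 − R1: [0, 18, -14]
R4 ← R4 + (2)·R1: [0, -18, 14]
R5 ← R5 + (4)·R1: [0, -54, 42]
R3 ← R3 + (1/2)·R2: [0, 0, 0]
R4 ← R4 + R2: [0, 0, 0]
R5 ← R5 + (3)·R2: [0, 0, 0]
2 nonzero rows, so rank(BT) = 2.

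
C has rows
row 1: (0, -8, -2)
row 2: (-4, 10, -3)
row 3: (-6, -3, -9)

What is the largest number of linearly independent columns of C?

Row reduce to echelon form.
Swap R1 ↔ R2
R3 ← R3 − (3/2)·R1: [0, -18, -9/2]
R3 ← R3 − (9/4)·R2: [0, 0, 0]
Echelon form has 2 nonzero rows, so rank(C) = 2.
The rank gives the maximum number of linearly independent columns: 2.

2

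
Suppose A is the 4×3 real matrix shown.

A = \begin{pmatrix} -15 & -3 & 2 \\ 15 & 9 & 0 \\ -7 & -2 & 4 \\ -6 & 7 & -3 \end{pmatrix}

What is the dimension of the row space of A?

3

Row reduce to echelon form.
R2 ← R2 + R1: [0, 6, 2]
R3 ← R3 − (7/15)·R1: [0, -3/5, 46/15]
R4 ← R4 − (2/5)·R1: [0, 41/5, -19/5]
R3 ← R3 + (1/10)·R2: [0, 0, 49/15]
R4 ← R4 − (41/30)·R2: [0, 0, -98/15]
R4 ← R4 + (2)·R3: [0, 0, 0]
Echelon form has 3 nonzero rows, so rank(A) = 3.
The row space has dimension equal to the rank: 3.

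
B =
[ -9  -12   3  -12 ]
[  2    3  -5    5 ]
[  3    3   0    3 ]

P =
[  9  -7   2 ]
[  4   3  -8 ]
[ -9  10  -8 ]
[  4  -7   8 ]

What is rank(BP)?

First compute BP:
[[-204, 141, -42],
 [ 95, -90,  60],
 [ 51, -33,   6]]
Now row reduce the product.
R2 ← R2 + (95/204)·R1: [0, -1655/68, 1375/34]
R3 ← R3 + (1/4)·R1: [0, 9/4, -9/2]
R3 ← R3 + (153/1655)·R2: [0, 0, -252/331]
3 nonzero rows, so rank(BP) = 3.

3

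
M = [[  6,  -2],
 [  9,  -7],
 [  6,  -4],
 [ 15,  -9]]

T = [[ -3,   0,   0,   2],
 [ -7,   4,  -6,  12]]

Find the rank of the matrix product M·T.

2

First compute MT:
[[ -4,  -8,  12, -12],
 [ 22, -28,  42, -66],
 [ 10, -16,  24, -36],
 [ 18, -36,  54, -78]]
Now row reduce the product.
R2 ← R2 + (11/2)·R1: [0, -72, 108, -132]
R3 ← R3 + (5/2)·R1: [0, -36, 54, -66]
R4 ← R4 + (9/2)·R1: [0, -72, 108, -132]
R3 ← R3 − (1/2)·R2: [0, 0, 0, 0]
R4 ← R4 − R2: [0, 0, 0, 0]
2 nonzero rows, so rank(MT) = 2.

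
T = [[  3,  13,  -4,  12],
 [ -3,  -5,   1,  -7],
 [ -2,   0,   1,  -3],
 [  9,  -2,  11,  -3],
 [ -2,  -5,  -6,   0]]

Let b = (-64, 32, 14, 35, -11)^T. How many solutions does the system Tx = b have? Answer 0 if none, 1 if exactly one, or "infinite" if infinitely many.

Row reduce the augmented matrix [T | b].
R2 ← R2 + R1: [0, 8, -3, 5, -32]
R3 ← R3 + (2/3)·R1: [0, 26/3, -5/3, 5, -86/3]
R4 ← R4 − (3)·R1: [0, -41, 23, -39, 227]
R5 ← R5 + (2/3)·R1: [0, 11/3, -26/3, 8, -161/3]
R3 ← R3 − (13/12)·R2: [0, 0, 19/12, -5/12, 6]
R4 ← R4 + (41/8)·R2: [0, 0, 61/8, -107/8, 63]
R5 ← R5 − (11/24)·R2: [0, 0, -175/24, 137/24, -39]
R4 ← R4 − (183/38)·R3: [0, 0, 0, -216/19, 648/19]
R5 ← R5 + (175/38)·R3: [0, 0, 0, 72/19, -216/19]
R5 ← R5 + (1/3)·R4: [0, 0, 0, 0, 0]
The echelon form has 4 nonzero rows, and every pivot lies in the first 4 columns, so rank(T) = rank([T|b]) = 4.
The system is consistent.
rank = 4 = number of unknowns, so the solution is unique.

1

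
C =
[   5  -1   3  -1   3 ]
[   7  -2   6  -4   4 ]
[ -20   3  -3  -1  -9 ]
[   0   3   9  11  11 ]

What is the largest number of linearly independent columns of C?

Row reduce to echelon form.
R2 ← R2 − (7/5)·R1: [0, -3/5, 9/5, -13/5, -1/5]
R3 ← R3 + (4)·R1: [0, -1, 9, -5, 3]
R3 ← R3 − (5/3)·R2: [0, 0, 6, -2/3, 10/3]
R4 ← R4 + (5)·R2: [0, 0, 18, -2, 10]
R4 ← R4 − (3)·R3: [0, 0, 0, 0, 0]
Echelon form has 3 nonzero rows, so rank(C) = 3.
The rank gives the maximum number of linearly independent columns: 3.

3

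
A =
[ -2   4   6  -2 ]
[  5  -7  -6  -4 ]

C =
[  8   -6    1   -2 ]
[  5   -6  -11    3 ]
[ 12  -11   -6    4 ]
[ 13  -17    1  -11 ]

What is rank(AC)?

2

First compute AC:
[[ 50, -44, -84,  62],
 [-119, 146, 114, -11]]
Now row reduce the product.
R2 ← R2 + (119/50)·R1: [0, 1032/25, -2148/25, 3414/25]
2 nonzero rows, so rank(AC) = 2.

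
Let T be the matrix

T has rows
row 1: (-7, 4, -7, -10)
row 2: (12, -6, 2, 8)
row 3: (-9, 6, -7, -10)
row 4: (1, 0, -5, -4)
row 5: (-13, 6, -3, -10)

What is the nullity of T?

1

Row reduce to echelon form.
R2 ← R2 + (12/7)·R1: [0, 6/7, -10, -64/7]
R3 ← R3 − (9/7)·R1: [0, 6/7, 2, 20/7]
R4 ← R4 + (1/7)·R1: [0, 4/7, -6, -38/7]
R5 ← R5 − (13/7)·R1: [0, -10/7, 10, 60/7]
R3 ← R3 − R2: [0, 0, 12, 12]
R4 ← R4 − (2/3)·R2: [0, 0, 2/3, 2/3]
R5 ← R5 + (5/3)·R2: [0, 0, -20/3, -20/3]
R4 ← R4 − (1/18)·R3: [0, 0, 0, 0]
R5 ← R5 + (5/9)·R3: [0, 0, 0, 0]
3 nonzero rows, so rank(T) = 3.
T has 4 columns; by rank–nullity, nullity = 4 − 3 = 1.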